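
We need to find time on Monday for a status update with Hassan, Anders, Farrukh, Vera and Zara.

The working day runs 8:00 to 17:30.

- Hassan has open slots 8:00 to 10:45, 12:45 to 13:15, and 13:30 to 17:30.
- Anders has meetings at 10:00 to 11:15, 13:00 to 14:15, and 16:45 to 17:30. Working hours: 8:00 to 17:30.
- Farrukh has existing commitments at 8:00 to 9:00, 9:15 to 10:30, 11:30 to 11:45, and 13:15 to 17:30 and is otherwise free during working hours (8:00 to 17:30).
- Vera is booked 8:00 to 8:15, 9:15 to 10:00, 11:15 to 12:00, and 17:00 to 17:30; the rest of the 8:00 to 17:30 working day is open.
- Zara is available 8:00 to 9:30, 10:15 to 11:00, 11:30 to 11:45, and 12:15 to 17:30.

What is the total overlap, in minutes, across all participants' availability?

Anders free within 08:00–17:30: 08:00–10:00, 11:15–13:00, 14:15–16:45.
Farrukh free within 08:00–17:30: 09:00–09:15, 10:30–11:30, 11:45–13:15.
Vera free within 08:00–17:30: 08:15–09:15, 10:00–11:15, 12:00–17:00.
Hassan ∩ Anders: 08:00–10:00, 12:45–13:00, 14:15–16:45.
Hassan ∩ Anders ∩ Farrukh: 09:00–09:15, 12:45–13:00.
Hassan ∩ Anders ∩ Farrukh ∩ Vera: 09:00–09:15, 12:45–13:00.
Hassan ∩ Anders ∩ Farrukh ∩ Vera ∩ Zara: 09:00–09:15, 12:45–13:00.
Total common minutes: 15 + 15 = 30.

30 minutes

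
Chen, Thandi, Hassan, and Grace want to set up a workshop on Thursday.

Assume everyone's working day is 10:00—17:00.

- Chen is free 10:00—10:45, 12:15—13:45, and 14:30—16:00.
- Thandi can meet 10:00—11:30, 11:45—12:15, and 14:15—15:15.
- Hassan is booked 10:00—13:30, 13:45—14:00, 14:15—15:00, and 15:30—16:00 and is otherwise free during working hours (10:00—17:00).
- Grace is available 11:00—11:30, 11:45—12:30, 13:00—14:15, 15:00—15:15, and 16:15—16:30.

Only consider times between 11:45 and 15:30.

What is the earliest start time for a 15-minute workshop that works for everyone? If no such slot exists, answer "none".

Hassan free within 10:00–17:00: 13:30–13:45, 14:00–14:15, 15:00–15:30, 16:00–17:00.
Chen ∩ Thandi: 10:00–10:45, 14:30–15:15.
Chen ∩ Thandi ∩ Hassan: 15:00–15:15.
Chen ∩ Thandi ∩ Hassan ∩ Grace: 15:00–15:15.
Restricted to 11:45–15:30: 15:00–15:15.
Windows ≥ 15 min: 15:00–15:15.
Earliest such window starts at 15:00.

15:00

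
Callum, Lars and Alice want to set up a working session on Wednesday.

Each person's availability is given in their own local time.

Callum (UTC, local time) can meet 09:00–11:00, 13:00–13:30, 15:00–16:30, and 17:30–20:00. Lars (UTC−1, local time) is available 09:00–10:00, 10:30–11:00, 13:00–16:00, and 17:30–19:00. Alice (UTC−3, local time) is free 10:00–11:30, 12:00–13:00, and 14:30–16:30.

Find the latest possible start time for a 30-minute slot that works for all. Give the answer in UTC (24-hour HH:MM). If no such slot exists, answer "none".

19:00

Callum → UTC: 09:00–11:00, 13:00–13:30, 15:00–16:30, 17:30–20:00.
Lars → UTC: 10:00–11:00, 11:30–12:00, 14:00–17:00, 18:30–20:00.
Alice → UTC: 13:00–14:30, 15:00–16:00, 17:30–19:30.
Callum ∩ Lars: 10:00–11:00, 15:00–16:30, 18:30–20:00.
Callum ∩ Lars ∩ Alice: 15:00–16:00, 18:30–19:30.
Windows ≥ 30 min: 15:00–16:00, 18:30–19:30.
Latest start in the last window 18:30–19:30 is 19:30 − 30 min = 19:00.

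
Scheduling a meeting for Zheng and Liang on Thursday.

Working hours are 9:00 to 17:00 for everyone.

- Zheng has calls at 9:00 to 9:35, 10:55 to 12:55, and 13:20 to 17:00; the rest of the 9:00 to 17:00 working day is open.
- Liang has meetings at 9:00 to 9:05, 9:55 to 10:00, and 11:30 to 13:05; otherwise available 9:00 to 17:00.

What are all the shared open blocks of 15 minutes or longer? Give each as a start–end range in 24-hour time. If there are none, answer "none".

Zheng free within 09:00–17:00: 09:35–10:55, 12:55–13:20.
Liang free within 09:00–17:00: 09:05–09:55, 10:00–11:30, 13:05–17:00.
Zheng ∩ Liang: 09:35–09:55, 10:00–10:55, 13:05–13:20.
Windows ≥ 15 min: 09:35–09:55, 10:00–10:55, 13:05–13:20.

09:35–09:55, 10:00–10:55, 13:05–13:20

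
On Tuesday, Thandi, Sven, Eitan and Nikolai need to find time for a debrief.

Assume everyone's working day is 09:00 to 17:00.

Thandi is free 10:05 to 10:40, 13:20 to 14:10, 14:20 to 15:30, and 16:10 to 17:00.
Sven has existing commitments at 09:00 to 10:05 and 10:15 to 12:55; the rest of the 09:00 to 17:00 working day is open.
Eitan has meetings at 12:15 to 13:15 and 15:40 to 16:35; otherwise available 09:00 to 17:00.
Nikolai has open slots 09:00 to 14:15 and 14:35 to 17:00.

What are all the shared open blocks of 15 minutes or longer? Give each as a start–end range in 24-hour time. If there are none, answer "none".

Sven free within 09:00–17:00: 10:05–10:15, 12:55–17:00.
Eitan free within 09:00–17:00: 09:00–12:15, 13:15–15:40, 16:35–17:00.
Thandi ∩ Sven: 10:05–10:15, 13:20–14:10, 14:20–15:30, 16:10–17:00.
Thandi ∩ Sven ∩ Eitan: 10:05–10:15, 13:20–14:10, 14:20–15:30, 16:35–17:00.
Thandi ∩ Sven ∩ Eitan ∩ Nikolai: 10:05–10:15, 13:20–14:10, 14:35–15:30, 16:35–17:00.
Windows ≥ 15 min: 13:20–14:10, 14:35–15:30, 16:35–17:00.

13:20–14:10, 14:35–15:30, 16:35–17:00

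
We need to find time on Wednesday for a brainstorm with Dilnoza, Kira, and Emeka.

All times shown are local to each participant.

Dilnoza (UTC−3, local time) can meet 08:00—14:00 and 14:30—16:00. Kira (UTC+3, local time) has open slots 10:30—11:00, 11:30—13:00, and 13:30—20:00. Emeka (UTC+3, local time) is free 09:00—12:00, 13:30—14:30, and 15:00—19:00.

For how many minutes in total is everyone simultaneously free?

Dilnoza → UTC: 11:00–17:00, 17:30–19:00.
Kira → UTC: 07:30–08:00, 08:30–10:00, 10:30–17:00.
Emeka → UTC: 06:00–09:00, 10:30–11:30, 12:00–16:00.
Dilnoza ∩ Kira: 11:00–17:00.
Dilnoza ∩ Kira ∩ Emeka: 11:00–11:30, 12:00–16:00.
Total common minutes: 30 + 240 = 270.

270 minutes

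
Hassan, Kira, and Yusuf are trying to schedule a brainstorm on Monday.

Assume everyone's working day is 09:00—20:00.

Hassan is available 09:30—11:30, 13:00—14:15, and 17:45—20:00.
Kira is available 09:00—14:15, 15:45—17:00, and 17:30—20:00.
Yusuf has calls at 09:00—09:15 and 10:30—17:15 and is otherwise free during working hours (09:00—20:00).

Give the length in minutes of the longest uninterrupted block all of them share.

Yusuf free within 09:00–20:00: 09:15–10:30, 17:15–20:00.
Hassan ∩ Kira: 09:30–11:30, 13:00–14:15, 17:45–20:00.
Hassan ∩ Kira ∩ Yusuf: 09:30–10:30, 17:45–20:00.
Common window lengths: 60, 135 min; longest is 135.

135 minutes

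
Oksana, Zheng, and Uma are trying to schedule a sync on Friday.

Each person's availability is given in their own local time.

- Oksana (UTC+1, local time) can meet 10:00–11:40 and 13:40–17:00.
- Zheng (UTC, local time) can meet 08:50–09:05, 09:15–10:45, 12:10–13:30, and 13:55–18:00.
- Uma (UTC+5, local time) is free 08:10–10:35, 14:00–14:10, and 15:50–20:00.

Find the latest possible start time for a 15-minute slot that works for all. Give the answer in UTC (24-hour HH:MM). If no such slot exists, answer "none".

14:45

Oksana → UTC: 09:00–10:40, 12:40–16:00.
Zheng → UTC: 08:50–09:05, 09:15–10:45, 12:10–13:30, 13:55–18:00.
Uma → UTC: 03:10–05:35, 09:00–09:10, 10:50–15:00.
Oksana ∩ Zheng: 09:00–09:05, 09:15–10:40, 12:40–13:30, 13:55–16:00.
Oksana ∩ Zheng ∩ Uma: 09:00–09:05, 12:40–13:30, 13:55–15:00.
Windows ≥ 15 min: 12:40–13:30, 13:55–15:00.
Latest start in the last window 13:55–15:00 is 15:00 − 15 min = 14:45.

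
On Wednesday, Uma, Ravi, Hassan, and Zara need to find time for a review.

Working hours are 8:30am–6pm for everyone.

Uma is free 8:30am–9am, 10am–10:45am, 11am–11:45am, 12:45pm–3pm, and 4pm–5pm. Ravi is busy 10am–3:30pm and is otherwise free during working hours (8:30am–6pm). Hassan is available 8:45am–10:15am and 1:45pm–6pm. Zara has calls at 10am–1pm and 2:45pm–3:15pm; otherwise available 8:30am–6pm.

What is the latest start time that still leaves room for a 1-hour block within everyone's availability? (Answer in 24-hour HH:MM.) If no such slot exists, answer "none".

16:00

Ravi free within 08:30–18:00: 08:30–10:00, 15:30–18:00.
Zara free within 08:30–18:00: 08:30–10:00, 13:00–14:45, 15:15–18:00.
Uma ∩ Ravi: 08:30–09:00, 16:00–17:00.
Uma ∩ Ravi ∩ Hassan: 08:45–09:00, 16:00–17:00.
Uma ∩ Ravi ∩ Hassan ∩ Zara: 08:45–09:00, 16:00–17:00.
Windows ≥ 60 min: 16:00–17:00.
Latest start in the last window 16:00–17:00 is 17:00 − 60 min = 16:00.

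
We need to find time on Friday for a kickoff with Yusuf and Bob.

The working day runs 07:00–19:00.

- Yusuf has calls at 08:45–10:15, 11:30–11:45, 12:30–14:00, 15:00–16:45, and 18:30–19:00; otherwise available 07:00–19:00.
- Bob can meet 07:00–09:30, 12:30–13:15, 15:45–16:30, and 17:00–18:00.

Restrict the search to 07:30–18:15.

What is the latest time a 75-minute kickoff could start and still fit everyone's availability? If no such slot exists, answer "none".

07:30

Yusuf free within 07:00–19:00: 07:00–08:45, 10:15–11:30, 11:45–12:30, 14:00–15:00, 16:45–18:30.
Yusuf ∩ Bob: 07:00–08:45, 17:00–18:00.
Restricted to 07:30–18:15: 07:30–08:45, 17:00–18:00.
Windows ≥ 75 min: 07:30–08:45.
Latest start in the last window 07:30–08:45 is 08:45 − 75 min = 07:30.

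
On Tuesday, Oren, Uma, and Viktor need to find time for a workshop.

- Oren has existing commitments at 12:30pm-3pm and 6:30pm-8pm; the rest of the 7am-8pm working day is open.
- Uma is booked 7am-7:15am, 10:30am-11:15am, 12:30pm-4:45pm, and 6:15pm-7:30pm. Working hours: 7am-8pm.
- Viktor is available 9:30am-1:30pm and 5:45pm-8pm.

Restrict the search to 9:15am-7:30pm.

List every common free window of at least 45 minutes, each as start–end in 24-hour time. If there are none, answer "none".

09:30–10:30, 11:15–12:30

Oren free within 07:00–20:00: 07:00–12:30, 15:00–18:30.
Uma free within 07:00–20:00: 07:15–10:30, 11:15–12:30, 16:45–18:15, 19:30–20:00.
Oren ∩ Uma: 07:15–10:30, 11:15–12:30, 16:45–18:15.
Oren ∩ Uma ∩ Viktor: 09:30–10:30, 11:15–12:30, 17:45–18:15.
Restricted to 09:15–19:30: 09:30–10:30, 11:15–12:30, 17:45–18:15.
Windows ≥ 45 min: 09:30–10:30, 11:15–12:30.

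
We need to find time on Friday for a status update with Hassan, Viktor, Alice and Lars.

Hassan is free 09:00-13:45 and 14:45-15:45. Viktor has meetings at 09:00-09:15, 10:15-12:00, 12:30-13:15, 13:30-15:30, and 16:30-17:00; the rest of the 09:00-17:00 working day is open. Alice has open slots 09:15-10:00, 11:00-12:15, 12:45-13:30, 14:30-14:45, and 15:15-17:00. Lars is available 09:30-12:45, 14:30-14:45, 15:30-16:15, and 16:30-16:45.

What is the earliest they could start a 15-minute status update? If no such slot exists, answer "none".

Viktor free within 09:00–17:00: 09:15–10:15, 12:00–12:30, 13:15–13:30, 15:30–16:30.
Hassan ∩ Viktor: 09:15–10:15, 12:00–12:30, 13:15–13:30, 15:30–15:45.
Hassan ∩ Viktor ∩ Alice: 09:15–10:00, 12:00–12:15, 13:15–13:30, 15:30–15:45.
Hassan ∩ Viktor ∩ Alice ∩ Lars: 09:30–10:00, 12:00–12:15, 15:30–15:45.
Windows ≥ 15 min: 09:30–10:00, 12:00–12:15, 15:30–15:45.
Earliest such window starts at 09:30.

09:30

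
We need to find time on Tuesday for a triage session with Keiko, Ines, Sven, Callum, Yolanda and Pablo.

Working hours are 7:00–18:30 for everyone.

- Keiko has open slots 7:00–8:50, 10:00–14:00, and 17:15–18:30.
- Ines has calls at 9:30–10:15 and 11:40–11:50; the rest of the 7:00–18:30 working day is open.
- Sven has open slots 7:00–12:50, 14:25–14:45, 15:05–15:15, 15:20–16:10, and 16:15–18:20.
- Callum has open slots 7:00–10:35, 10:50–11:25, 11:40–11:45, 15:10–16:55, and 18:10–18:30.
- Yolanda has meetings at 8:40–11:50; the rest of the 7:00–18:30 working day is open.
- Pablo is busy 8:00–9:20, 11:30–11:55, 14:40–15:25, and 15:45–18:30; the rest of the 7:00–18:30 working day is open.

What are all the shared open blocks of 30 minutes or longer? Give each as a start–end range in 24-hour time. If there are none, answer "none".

Ines free within 07:00–18:30: 07:00–09:30, 10:15–11:40, 11:50–18:30.
Yolanda free within 07:00–18:30: 07:00–08:40, 11:50–18:30.
Pablo free within 07:00–18:30: 07:00–08:00, 09:20–11:30, 11:55–14:40, 15:25–15:45.
Keiko ∩ Ines: 07:00–08:50, 10:15–11:40, 11:50–14:00, 17:15–18:30.
Keiko ∩ Ines ∩ Sven: 07:00–08:50, 10:15–11:40, 11:50–12:50, 17:15–18:20.
Keiko ∩ Ines ∩ Sven ∩ Callum: 07:00–08:50, 10:15–10:35, 10:50–11:25, 18:10–18:20.
Keiko ∩ Ines ∩ Sven ∩ Callum ∩ Yolanda: 07:00–08:40, 18:10–18:20.
Keiko ∩ Ines ∩ Sven ∩ Callum ∩ Yolanda ∩ Pablo: 07:00–08:00.
Windows ≥ 30 min: 07:00–08:00.

07:00–08:00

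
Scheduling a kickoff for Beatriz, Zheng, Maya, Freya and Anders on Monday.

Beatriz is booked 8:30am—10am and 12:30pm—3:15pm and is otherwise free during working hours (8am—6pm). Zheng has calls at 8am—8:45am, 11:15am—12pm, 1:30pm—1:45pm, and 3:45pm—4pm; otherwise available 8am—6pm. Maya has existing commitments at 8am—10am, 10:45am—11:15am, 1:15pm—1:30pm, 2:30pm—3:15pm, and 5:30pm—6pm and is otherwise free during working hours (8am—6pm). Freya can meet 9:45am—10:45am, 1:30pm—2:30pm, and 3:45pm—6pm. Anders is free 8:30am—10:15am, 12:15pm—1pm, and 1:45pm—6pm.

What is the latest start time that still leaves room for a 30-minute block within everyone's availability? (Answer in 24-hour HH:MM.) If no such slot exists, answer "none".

17:00

Beatriz free within 08:00–18:00: 08:00–08:30, 10:00–12:30, 15:15–18:00.
Zheng free within 08:00–18:00: 08:45–11:15, 12:00–13:30, 13:45–15:45, 16:00–18:00.
Maya free within 08:00–18:00: 10:00–10:45, 11:15–13:15, 13:30–14:30, 15:15–17:30.
Beatriz ∩ Zheng: 10:00–11:15, 12:00–12:30, 15:15–15:45, 16:00–18:00.
Beatriz ∩ Zheng ∩ Maya: 10:00–10:45, 12:00–12:30, 15:15–15:45, 16:00–17:30.
Beatriz ∩ Zheng ∩ Maya ∩ Freya: 10:00–10:45, 16:00–17:30.
Beatriz ∩ Zheng ∩ Maya ∩ Freya ∩ Anders: 10:00–10:15, 16:00–17:30.
Windows ≥ 30 min: 16:00–17:30.
Latest start in the last window 16:00–17:30 is 17:30 − 30 min = 17:00.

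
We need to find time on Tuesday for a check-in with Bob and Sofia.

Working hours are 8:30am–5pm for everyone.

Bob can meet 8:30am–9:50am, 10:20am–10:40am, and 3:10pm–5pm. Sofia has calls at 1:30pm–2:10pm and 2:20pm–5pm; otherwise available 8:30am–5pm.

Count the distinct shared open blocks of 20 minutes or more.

2

Sofia free within 08:30–17:00: 08:30–13:30, 14:10–14:20.
Bob ∩ Sofia: 08:30–09:50, 10:20–10:40.
Windows ≥ 20 min: 08:30–09:50, 10:20–10:40.
That's 2 windows.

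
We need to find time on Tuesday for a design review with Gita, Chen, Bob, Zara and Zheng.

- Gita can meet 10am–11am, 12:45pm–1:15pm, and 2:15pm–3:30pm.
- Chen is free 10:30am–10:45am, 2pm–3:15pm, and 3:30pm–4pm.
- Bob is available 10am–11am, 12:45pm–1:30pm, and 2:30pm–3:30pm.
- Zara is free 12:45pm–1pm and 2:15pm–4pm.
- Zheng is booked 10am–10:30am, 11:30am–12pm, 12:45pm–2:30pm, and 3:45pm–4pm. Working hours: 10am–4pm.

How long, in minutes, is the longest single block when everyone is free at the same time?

45 minutes

Zheng free within 10:00–16:00: 10:30–11:30, 12:00–12:45, 14:30–15:45.
Gita ∩ Chen: 10:30–10:45, 14:15–15:15.
Gita ∩ Chen ∩ Bob: 10:30–10:45, 14:30–15:15.
Gita ∩ Chen ∩ Bob ∩ Zara: 14:30–15:15.
Gita ∩ Chen ∩ Bob ∩ Zara ∩ Zheng: 14:30–15:15.
Single common window of 45 minutes.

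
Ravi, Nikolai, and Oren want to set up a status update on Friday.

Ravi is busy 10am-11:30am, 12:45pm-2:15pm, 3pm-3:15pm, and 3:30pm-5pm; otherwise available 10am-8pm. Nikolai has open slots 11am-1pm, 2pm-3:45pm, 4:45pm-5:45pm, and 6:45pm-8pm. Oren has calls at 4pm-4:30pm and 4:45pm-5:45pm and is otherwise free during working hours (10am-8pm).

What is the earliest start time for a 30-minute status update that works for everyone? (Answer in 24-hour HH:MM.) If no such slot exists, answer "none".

11:30

Ravi free within 10:00–20:00: 11:30–12:45, 14:15–15:00, 15:15–15:30, 17:00–20:00.
Oren free within 10:00–20:00: 10:00–16:00, 16:30–16:45, 17:45–20:00.
Ravi ∩ Nikolai: 11:30–12:45, 14:15–15:00, 15:15–15:30, 17:00–17:45, 18:45–20:00.
Ravi ∩ Nikolai ∩ Oren: 11:30–12:45, 14:15–15:00, 15:15–15:30, 18:45–20:00.
Windows ≥ 30 min: 11:30–12:45, 14:15–15:00, 18:45–20:00.
Earliest such window starts at 11:30.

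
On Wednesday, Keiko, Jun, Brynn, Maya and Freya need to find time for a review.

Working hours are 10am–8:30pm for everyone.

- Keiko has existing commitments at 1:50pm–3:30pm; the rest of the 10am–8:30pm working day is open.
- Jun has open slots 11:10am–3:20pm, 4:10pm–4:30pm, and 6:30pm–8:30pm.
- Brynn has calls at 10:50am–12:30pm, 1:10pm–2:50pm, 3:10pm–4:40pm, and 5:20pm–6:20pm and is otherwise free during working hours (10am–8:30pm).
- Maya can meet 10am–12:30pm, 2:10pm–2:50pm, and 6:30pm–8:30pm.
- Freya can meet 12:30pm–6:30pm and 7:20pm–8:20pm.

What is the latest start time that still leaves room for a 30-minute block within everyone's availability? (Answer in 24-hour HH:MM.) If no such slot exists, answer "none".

19:50

Keiko free within 10:00–20:30: 10:00–13:50, 15:30–20:30.
Brynn free within 10:00–20:30: 10:00–10:50, 12:30–13:10, 14:50–15:10, 16:40–17:20, 18:20–20:30.
Keiko ∩ Jun: 11:10–13:50, 16:10–16:30, 18:30–20:30.
Keiko ∩ Jun ∩ Brynn: 12:30–13:10, 18:30–20:30.
Keiko ∩ Jun ∩ Brynn ∩ Maya: 18:30–20:30.
Keiko ∩ Jun ∩ Brynn ∩ Maya ∩ Freya: 19:20–20:20.
Windows ≥ 30 min: 19:20–20:20.
Latest start in the last window 19:20–20:20 is 20:20 − 30 min = 19:50.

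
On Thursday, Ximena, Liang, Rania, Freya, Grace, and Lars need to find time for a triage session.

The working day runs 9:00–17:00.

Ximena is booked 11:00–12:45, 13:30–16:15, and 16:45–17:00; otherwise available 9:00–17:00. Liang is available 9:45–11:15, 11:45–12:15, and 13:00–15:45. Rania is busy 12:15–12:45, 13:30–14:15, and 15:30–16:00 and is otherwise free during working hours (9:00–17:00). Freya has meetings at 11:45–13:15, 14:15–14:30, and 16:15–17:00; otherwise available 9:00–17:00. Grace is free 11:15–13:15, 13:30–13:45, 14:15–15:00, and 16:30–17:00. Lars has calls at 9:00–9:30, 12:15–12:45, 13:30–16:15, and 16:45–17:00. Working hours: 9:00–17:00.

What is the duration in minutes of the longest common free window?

Ximena free within 09:00–17:00: 09:00–11:00, 12:45–13:30, 16:15–16:45.
Rania free within 09:00–17:00: 09:00–12:15, 12:45–13:30, 14:15–15:30, 16:00–17:00.
Freya free within 09:00–17:00: 09:00–11:45, 13:15–14:15, 14:30–16:15.
Lars free within 09:00–17:00: 09:30–12:15, 12:45–13:30, 16:15–16:45.
Ximena ∩ Liang: 09:45–11:00, 13:00–13:30.
Ximena ∩ Liang ∩ Rania: 09:45–11:00, 13:00–13:30.
Ximena ∩ Liang ∩ Rania ∩ Freya: 09:45–11:00, 13:15–13:30.
Ximena ∩ Liang ∩ Rania ∩ Freya ∩ Grace: (none).
Ximena ∩ Liang ∩ Rania ∩ Freya ∩ Grace ∩ Lars: (none).
No common window.

0 minutes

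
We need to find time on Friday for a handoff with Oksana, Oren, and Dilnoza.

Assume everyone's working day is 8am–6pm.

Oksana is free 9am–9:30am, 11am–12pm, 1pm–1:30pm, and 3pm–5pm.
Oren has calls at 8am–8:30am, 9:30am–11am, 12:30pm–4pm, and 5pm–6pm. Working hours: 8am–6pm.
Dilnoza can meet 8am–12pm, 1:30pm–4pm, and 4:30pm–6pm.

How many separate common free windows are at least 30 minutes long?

Oren free within 08:00–18:00: 08:30–09:30, 11:00–12:30, 16:00–17:00.
Oksana ∩ Oren: 09:00–09:30, 11:00–12:00, 16:00–17:00.
Oksana ∩ Oren ∩ Dilnoza: 09:00–09:30, 11:00–12:00, 16:30–17:00.
Windows ≥ 30 min: 09:00–09:30, 11:00–12:00, 16:30–17:00.
That's 3 windows.

3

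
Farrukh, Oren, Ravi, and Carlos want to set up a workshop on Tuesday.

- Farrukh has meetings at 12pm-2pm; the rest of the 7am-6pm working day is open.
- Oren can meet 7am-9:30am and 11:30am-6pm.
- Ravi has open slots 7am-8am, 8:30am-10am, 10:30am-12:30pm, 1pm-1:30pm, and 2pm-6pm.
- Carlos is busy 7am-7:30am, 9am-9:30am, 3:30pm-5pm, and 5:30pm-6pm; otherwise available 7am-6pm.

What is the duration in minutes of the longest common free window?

Farrukh free within 07:00–18:00: 07:00–12:00, 14:00–18:00.
Carlos free within 07:00–18:00: 07:30–09:00, 09:30–15:30, 17:00–17:30.
Farrukh ∩ Oren: 07:00–09:30, 11:30–12:00, 14:00–18:00.
Farrukh ∩ Oren ∩ Ravi: 07:00–08:00, 08:30–09:30, 11:30–12:00, 14:00–18:00.
Farrukh ∩ Oren ∩ Ravi ∩ Carlos: 07:30–08:00, 08:30–09:00, 11:30–12:00, 14:00–15:30, 17:00–17:30.
Common window lengths: 30, 30, 30, 90, 30 min; longest is 90.

90 minutes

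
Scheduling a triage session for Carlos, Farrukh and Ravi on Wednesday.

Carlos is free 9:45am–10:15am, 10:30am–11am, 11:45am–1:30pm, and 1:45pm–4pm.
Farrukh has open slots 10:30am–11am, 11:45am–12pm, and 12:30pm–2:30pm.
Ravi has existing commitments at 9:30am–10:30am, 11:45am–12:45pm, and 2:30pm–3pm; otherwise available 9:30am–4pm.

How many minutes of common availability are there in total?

120 minutes

Ravi free within 09:30–16:00: 10:30–11:45, 12:45–14:30, 15:00–16:00.
Carlos ∩ Farrukh: 10:30–11:00, 11:45–12:00, 12:30–13:30, 13:45–14:30.
Carlos ∩ Farrukh ∩ Ravi: 10:30–11:00, 12:45–13:30, 13:45–14:30.
Total common minutes: 30 + 45 + 45 = 120.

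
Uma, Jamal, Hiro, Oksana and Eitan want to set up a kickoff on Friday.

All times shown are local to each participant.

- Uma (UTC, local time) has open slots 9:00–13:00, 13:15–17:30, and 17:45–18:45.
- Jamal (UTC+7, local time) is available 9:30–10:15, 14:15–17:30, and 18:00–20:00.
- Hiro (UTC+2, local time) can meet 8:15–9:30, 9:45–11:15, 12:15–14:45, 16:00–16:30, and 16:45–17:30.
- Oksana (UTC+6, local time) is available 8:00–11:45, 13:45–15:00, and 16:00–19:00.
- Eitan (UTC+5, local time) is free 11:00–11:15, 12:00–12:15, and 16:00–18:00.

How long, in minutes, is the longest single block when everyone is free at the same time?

Uma → UTC: 09:00–13:00, 13:15–17:30, 17:45–18:45.
Jamal → UTC: 02:30–03:15, 07:15–10:30, 11:00–13:00.
Hiro → UTC: 06:15–07:30, 07:45–09:15, 10:15–12:45, 14:00–14:30, 14:45–15:30.
Oksana → UTC: 02:00–05:45, 07:45–09:00, 10:00–13:00.
Eitan → UTC: 06:00–06:15, 07:00–07:15, 11:00–13:00.
Uma ∩ Jamal: 09:00–10:30, 11:00–13:00.
Uma ∩ Jamal ∩ Hiro: 09:00–09:15, 10:15–10:30, 11:00–12:45.
Uma ∩ Jamal ∩ Hiro ∩ Oksana: 10:15–10:30, 11:00–12:45.
Uma ∩ Jamal ∩ Hiro ∩ Oksana ∩ Eitan: 11:00–12:45.
Single common window of 105 minutes.

105 minutes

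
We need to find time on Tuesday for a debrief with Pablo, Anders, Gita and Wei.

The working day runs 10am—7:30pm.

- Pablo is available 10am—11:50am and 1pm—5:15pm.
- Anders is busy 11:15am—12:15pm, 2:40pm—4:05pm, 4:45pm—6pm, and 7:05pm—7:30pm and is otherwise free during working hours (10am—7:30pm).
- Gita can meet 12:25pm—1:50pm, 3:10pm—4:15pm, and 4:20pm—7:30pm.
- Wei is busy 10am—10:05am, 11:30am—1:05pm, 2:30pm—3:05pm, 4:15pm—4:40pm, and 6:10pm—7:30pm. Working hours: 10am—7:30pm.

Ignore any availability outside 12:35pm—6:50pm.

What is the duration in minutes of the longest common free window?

45 minutes

Anders free within 10:00–19:30: 10:00–11:15, 12:15–14:40, 16:05–16:45, 18:00–19:05.
Wei free within 10:00–19:30: 10:05–11:30, 13:05–14:30, 15:05–16:15, 16:40–18:10.
Pablo ∩ Anders: 10:00–11:15, 13:00–14:40, 16:05–16:45.
Pablo ∩ Anders ∩ Gita: 13:00–13:50, 16:05–16:15, 16:20–16:45.
Pablo ∩ Anders ∩ Gita ∩ Wei: 13:05–13:50, 16:05–16:15, 16:40–16:45.
Restricted to 12:35–18:50: 13:05–13:50, 16:05–16:15, 16:40–16:45.
Common window lengths: 45, 10, 5 min; longest is 45.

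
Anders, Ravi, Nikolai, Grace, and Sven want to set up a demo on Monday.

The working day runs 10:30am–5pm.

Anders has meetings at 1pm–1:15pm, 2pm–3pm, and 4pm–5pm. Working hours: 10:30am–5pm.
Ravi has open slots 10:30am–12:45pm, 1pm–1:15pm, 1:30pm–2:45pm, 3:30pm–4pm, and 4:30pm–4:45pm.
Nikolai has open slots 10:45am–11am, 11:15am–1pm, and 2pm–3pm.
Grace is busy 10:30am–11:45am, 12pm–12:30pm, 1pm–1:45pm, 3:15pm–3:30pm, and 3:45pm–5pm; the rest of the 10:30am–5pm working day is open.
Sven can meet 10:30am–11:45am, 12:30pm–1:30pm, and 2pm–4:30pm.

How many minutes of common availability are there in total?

15 minutes

Anders free within 10:30–17:00: 10:30–13:00, 13:15–14:00, 15:00–16:00.
Grace free within 10:30–17:00: 11:45–12:00, 12:30–13:00, 13:45–15:15, 15:30–15:45.
Anders ∩ Ravi: 10:30–12:45, 13:30–14:00, 15:30–16:00.
Anders ∩ Ravi ∩ Nikolai: 10:45–11:00, 11:15–12:45.
Anders ∩ Ravi ∩ Nikolai ∩ Grace: 11:45–12:00, 12:30–12:45.
Anders ∩ Ravi ∩ Nikolai ∩ Grace ∩ Sven: 12:30–12:45.
Total common minutes: 15.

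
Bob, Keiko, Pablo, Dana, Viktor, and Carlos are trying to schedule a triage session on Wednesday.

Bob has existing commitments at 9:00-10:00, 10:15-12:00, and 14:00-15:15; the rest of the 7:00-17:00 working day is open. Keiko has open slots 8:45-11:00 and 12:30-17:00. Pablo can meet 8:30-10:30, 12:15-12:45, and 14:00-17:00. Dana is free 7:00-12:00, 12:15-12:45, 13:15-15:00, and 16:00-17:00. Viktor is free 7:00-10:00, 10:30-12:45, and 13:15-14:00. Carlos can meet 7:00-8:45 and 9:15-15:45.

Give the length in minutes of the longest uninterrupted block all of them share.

15 minutes

Bob free within 07:00–17:00: 07:00–09:00, 10:00–10:15, 12:00–14:00, 15:15–17:00.
Bob ∩ Keiko: 08:45–09:00, 10:00–10:15, 12:30–14:00, 15:15–17:00.
Bob ∩ Keiko ∩ Pablo: 08:45–09:00, 10:00–10:15, 12:30–12:45, 15:15–17:00.
Bob ∩ Keiko ∩ Pablo ∩ Dana: 08:45–09:00, 10:00–10:15, 12:30–12:45, 16:00–17:00.
Bob ∩ Keiko ∩ Pablo ∩ Dana ∩ Viktor: 08:45–09:00, 12:30–12:45.
Bob ∩ Keiko ∩ Pablo ∩ Dana ∩ Viktor ∩ Carlos: 12:30–12:45.
Single common window of 15 minutes.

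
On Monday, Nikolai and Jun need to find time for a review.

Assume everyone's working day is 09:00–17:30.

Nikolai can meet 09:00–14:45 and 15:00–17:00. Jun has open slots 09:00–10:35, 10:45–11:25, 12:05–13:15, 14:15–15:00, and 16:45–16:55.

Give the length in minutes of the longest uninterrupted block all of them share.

95 minutes

Nikolai ∩ Jun: 09:00–10:35, 10:45–11:25, 12:05–13:15, 14:15–14:45, 16:45–16:55.
Common window lengths: 95, 40, 70, 30, 10 min; longest is 95.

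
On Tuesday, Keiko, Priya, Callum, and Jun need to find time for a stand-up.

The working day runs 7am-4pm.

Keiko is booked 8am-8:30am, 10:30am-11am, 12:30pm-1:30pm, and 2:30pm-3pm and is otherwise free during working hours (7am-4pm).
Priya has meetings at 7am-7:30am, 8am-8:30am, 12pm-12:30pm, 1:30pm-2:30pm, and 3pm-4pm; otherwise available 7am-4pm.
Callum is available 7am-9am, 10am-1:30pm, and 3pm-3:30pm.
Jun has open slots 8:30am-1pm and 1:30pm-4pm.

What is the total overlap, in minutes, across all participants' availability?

Keiko free within 07:00–16:00: 07:00–08:00, 08:30–10:30, 11:00–12:30, 13:30–14:30, 15:00–16:00.
Priya free within 07:00–16:00: 07:30–08:00, 08:30–12:00, 12:30–13:30, 14:30–15:00.
Keiko ∩ Priya: 07:30–08:00, 08:30–10:30, 11:00–12:00.
Keiko ∩ Priya ∩ Callum: 07:30–08:00, 08:30–09:00, 10:00–10:30, 11:00–12:00.
Keiko ∩ Priya ∩ Callum ∩ Jun: 08:30–09:00, 10:00–10:30, 11:00–12:00.
Total common minutes: 30 + 30 + 60 = 120.

120 minutes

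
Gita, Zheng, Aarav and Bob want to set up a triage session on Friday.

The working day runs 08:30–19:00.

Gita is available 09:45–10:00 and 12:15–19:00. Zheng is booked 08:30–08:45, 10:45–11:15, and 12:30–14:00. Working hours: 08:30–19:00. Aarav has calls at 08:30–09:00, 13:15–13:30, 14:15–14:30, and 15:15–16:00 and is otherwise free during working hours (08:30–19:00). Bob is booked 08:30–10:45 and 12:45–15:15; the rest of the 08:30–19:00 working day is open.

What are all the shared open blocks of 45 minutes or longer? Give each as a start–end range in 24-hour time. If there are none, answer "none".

16:00–19:00

Zheng free within 08:30–19:00: 08:45–10:45, 11:15–12:30, 14:00–19:00.
Aarav free within 08:30–19:00: 09:00–13:15, 13:30–14:15, 14:30–15:15, 16:00–19:00.
Bob free within 08:30–19:00: 10:45–12:45, 15:15–19:00.
Gita ∩ Zheng: 09:45–10:00, 12:15–12:30, 14:00–19:00.
Gita ∩ Zheng ∩ Aarav: 09:45–10:00, 12:15–12:30, 14:00–14:15, 14:30–15:15, 16:00–19:00.
Gita ∩ Zheng ∩ Aarav ∩ Bob: 12:15–12:30, 16:00–19:00.
Windows ≥ 45 min: 16:00–19:00.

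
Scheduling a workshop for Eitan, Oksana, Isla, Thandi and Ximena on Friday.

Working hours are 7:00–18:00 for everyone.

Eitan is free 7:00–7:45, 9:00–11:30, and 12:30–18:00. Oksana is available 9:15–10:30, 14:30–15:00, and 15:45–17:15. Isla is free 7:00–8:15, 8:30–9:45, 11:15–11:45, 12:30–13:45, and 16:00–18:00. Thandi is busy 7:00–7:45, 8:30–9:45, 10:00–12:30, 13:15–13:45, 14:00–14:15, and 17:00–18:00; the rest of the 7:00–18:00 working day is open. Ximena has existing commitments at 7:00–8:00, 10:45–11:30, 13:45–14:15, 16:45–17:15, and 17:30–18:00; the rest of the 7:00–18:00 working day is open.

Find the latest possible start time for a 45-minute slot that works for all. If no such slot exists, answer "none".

Thandi free within 07:00–18:00: 07:45–08:30, 09:45–10:00, 12:30–13:15, 13:45–14:00, 14:15–17:00.
Ximena free within 07:00–18:00: 08:00–10:45, 11:30–13:45, 14:15–16:45, 17:15–17:30.
Eitan ∩ Oksana: 09:15–10:30, 14:30–15:00, 15:45–17:15.
Eitan ∩ Oksana ∩ Isla: 09:15–09:45, 16:00–17:15.
Eitan ∩ Oksana ∩ Isla ∩ Thandi: 16:00–17:00.
Eitan ∩ Oksana ∩ Isla ∩ Thandi ∩ Ximena: 16:00–16:45.
Windows ≥ 45 min: 16:00–16:45.
Latest start in the last window 16:00–16:45 is 16:45 − 45 min = 16:00.

16:00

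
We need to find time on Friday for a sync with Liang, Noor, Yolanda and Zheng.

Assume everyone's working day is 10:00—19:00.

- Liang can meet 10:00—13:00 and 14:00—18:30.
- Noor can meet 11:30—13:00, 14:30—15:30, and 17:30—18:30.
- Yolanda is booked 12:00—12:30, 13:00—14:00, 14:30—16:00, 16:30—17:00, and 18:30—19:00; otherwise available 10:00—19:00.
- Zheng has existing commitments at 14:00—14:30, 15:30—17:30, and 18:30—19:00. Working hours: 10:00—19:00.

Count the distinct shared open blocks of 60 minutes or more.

Yolanda free within 10:00–19:00: 10:00–12:00, 12:30–13:00, 14:00–14:30, 16:00–16:30, 17:00–18:30.
Zheng free within 10:00–19:00: 10:00–14:00, 14:30–15:30, 17:30–18:30.
Liang ∩ Noor: 11:30–13:00, 14:30–15:30, 17:30–18:30.
Liang ∩ Noor ∩ Yolanda: 11:30–12:00, 12:30–13:00, 17:30–18:30.
Liang ∩ Noor ∩ Yolanda ∩ Zheng: 11:30–12:00, 12:30–13:00, 17:30–18:30.
Windows ≥ 60 min: 17:30–18:30.
That's 1 window.

1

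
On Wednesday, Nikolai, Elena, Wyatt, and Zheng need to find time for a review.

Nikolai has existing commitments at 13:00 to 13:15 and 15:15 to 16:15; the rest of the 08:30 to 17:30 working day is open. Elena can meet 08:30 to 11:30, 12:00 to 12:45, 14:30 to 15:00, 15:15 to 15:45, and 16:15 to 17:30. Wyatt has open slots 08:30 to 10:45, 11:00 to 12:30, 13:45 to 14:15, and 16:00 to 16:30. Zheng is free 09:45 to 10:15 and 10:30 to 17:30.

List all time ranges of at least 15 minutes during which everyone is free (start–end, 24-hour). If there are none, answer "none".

09:45–10:15, 10:30–10:45, 11:00–11:30, 12:00–12:30, 16:15–16:30

Nikolai free within 08:30–17:30: 08:30–13:00, 13:15–15:15, 16:15–17:30.
Nikolai ∩ Elena: 08:30–11:30, 12:00–12:45, 14:30–15:00, 16:15–17:30.
Nikolai ∩ Elena ∩ Wyatt: 08:30–10:45, 11:00–11:30, 12:00–12:30, 16:15–16:30.
Nikolai ∩ Elena ∩ Wyatt ∩ Zheng: 09:45–10:15, 10:30–10:45, 11:00–11:30, 12:00–12:30, 16:15–16:30.
Windows ≥ 15 min: 09:45–10:15, 10:30–10:45, 11:00–11:30, 12:00–12:30, 16:15–16:30.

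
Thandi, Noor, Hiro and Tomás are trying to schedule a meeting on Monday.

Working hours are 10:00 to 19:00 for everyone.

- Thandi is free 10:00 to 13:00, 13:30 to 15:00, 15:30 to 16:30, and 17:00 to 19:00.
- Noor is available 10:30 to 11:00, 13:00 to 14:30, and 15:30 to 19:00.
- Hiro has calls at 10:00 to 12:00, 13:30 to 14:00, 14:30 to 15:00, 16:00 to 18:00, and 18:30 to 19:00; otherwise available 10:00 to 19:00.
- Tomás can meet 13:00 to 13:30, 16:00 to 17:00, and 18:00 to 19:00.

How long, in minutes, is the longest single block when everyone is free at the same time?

30 minutes

Hiro free within 10:00–19:00: 12:00–13:30, 14:00–14:30, 15:00–16:00, 18:00–18:30.
Thandi ∩ Noor: 10:30–11:00, 13:30–14:30, 15:30–16:30, 17:00–19:00.
Thandi ∩ Noor ∩ Hiro: 14:00–14:30, 15:30–16:00, 18:00–18:30.
Thandi ∩ Noor ∩ Hiro ∩ Tomás: 18:00–18:30.
Single common window of 30 minutes.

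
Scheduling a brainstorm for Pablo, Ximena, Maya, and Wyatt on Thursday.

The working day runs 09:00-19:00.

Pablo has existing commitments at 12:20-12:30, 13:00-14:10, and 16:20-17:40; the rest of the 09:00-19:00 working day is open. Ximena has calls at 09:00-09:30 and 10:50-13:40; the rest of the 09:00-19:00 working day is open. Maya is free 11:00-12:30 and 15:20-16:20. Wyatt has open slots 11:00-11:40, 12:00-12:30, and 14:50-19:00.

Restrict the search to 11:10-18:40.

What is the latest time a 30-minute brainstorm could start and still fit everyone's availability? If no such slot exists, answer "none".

Pablo free within 09:00–19:00: 09:00–12:20, 12:30–13:00, 14:10–16:20, 17:40–19:00.
Ximena free within 09:00–19:00: 09:30–10:50, 13:40–19:00.
Pablo ∩ Ximena: 09:30–10:50, 14:10–16:20, 17:40–19:00.
Pablo ∩ Ximena ∩ Maya: 15:20–16:20.
Pablo ∩ Ximena ∩ Maya ∩ Wyatt: 15:20–16:20.
Restricted to 11:10–18:40: 15:20–16:20.
Windows ≥ 30 min: 15:20–16:20.
Latest start in the last window 15:20–16:20 is 16:20 − 30 min = 15:50.

15:50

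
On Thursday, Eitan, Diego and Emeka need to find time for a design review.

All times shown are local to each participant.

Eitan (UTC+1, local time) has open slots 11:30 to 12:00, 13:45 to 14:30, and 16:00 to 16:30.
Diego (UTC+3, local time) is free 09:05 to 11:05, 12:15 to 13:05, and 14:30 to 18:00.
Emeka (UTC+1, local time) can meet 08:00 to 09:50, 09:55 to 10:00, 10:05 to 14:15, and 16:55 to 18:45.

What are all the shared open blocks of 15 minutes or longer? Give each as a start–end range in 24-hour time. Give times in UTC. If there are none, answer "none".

12:45–13:15

Eitan → UTC: 10:30–11:00, 12:45–13:30, 15:00–15:30.
Diego → UTC: 06:05–08:05, 09:15–10:05, 11:30–15:00.
Emeka → UTC: 07:00–08:50, 08:55–09:00, 09:05–13:15, 15:55–17:45.
Eitan ∩ Diego: 12:45–13:30.
Eitan ∩ Diego ∩ Emeka: 12:45–13:15.
Windows ≥ 15 min: 12:45–13:15.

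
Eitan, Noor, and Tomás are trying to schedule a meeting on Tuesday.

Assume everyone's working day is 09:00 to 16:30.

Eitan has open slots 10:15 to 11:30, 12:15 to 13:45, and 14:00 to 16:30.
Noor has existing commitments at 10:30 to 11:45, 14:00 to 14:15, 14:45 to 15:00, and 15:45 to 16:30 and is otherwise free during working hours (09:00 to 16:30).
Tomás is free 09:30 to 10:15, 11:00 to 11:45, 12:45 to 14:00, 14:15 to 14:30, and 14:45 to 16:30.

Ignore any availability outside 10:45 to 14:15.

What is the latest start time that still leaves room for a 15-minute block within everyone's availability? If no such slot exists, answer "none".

Noor free within 09:00–16:30: 09:00–10:30, 11:45–14:00, 14:15–14:45, 15:00–15:45.
Eitan ∩ Noor: 10:15–10:30, 12:15–13:45, 14:15–14:45, 15:00–15:45.
Eitan ∩ Noor ∩ Tomás: 12:45–13:45, 14:15–14:30, 15:00–15:45.
Restricted to 10:45–14:15: 12:45–13:45.
Windows ≥ 15 min: 12:45–13:45.
Latest start in the last window 12:45–13:45 is 13:45 − 15 min = 13:30.

13:30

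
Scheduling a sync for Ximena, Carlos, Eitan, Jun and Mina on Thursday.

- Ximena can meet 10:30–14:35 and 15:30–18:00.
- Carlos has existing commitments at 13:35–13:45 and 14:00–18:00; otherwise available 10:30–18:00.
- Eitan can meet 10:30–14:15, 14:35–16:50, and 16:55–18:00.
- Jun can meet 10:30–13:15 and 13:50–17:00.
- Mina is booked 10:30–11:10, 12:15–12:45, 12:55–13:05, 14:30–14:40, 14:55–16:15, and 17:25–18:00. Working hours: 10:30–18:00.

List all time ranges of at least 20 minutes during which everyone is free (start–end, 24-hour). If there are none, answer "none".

Carlos free within 10:30–18:00: 10:30–13:35, 13:45–14:00.
Mina free within 10:30–18:00: 11:10–12:15, 12:45–12:55, 13:05–14:30, 14:40–14:55, 16:15–17:25.
Ximena ∩ Carlos: 10:30–13:35, 13:45–14:00.
Ximena ∩ Carlos ∩ Eitan: 10:30–13:35, 13:45–14:00.
Ximena ∩ Carlos ∩ Eitan ∩ Jun: 10:30–13:15, 13:50–14:00.
Ximena ∩ Carlos ∩ Eitan ∩ Jun ∩ Mina: 11:10–12:15, 12:45–12:55, 13:05–13:15, 13:50–14:00.
Windows ≥ 20 min: 11:10–12:15.

11:10–12:15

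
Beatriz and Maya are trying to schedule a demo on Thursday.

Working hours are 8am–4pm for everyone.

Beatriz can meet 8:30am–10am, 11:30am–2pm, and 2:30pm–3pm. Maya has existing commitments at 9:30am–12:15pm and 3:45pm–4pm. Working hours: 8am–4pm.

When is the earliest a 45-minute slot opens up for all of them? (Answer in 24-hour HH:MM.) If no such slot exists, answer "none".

08:30

Maya free within 08:00–16:00: 08:00–09:30, 12:15–15:45.
Beatriz ∩ Maya: 08:30–09:30, 12:15–14:00, 14:30–15:00.
Windows ≥ 45 min: 08:30–09:30, 12:15–14:00.
Earliest such window starts at 08:30.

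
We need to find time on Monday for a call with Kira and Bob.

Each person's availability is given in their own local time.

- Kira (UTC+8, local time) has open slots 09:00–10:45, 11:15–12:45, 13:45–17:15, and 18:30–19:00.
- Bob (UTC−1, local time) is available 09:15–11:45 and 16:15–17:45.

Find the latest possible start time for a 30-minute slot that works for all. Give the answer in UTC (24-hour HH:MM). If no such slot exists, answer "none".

10:30

Kira → UTC: 01:00–02:45, 03:15–04:45, 05:45–09:15, 10:30–11:00.
Bob → UTC: 10:15–12:45, 17:15–18:45.
Kira ∩ Bob: 10:30–11:00.
Windows ≥ 30 min: 10:30–11:00.
Latest start in the last window 10:30–11:00 is 11:00 − 30 min = 10:30.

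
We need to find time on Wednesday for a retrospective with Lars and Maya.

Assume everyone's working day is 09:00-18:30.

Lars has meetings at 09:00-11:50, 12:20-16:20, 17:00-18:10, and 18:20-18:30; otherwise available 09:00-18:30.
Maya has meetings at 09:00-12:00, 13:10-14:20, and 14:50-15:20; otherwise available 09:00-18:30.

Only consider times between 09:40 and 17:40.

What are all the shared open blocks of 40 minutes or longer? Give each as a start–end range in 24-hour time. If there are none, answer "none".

Lars free within 09:00–18:30: 11:50–12:20, 16:20–17:00, 18:10–18:20.
Maya free within 09:00–18:30: 12:00–13:10, 14:20–14:50, 15:20–18:30.
Lars ∩ Maya: 12:00–12:20, 16:20–17:00, 18:10–18:20.
Restricted to 09:40–17:40: 12:00–12:20, 16:20–17:00.
Windows ≥ 40 min: 16:20–17:00.

16:20–17:00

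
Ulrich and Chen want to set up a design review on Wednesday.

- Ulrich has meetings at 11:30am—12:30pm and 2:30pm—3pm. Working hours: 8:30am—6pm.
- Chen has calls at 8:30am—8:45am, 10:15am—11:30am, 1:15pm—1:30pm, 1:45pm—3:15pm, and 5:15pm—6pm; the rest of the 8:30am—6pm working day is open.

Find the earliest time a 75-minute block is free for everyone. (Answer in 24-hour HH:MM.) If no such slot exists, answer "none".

Ulrich free within 08:30–18:00: 08:30–11:30, 12:30–14:30, 15:00–18:00.
Chen free within 08:30–18:00: 08:45–10:15, 11:30–13:15, 13:30–13:45, 15:15–17:15.
Ulrich ∩ Chen: 08:45–10:15, 12:30–13:15, 13:30–13:45, 15:15–17:15.
Windows ≥ 75 min: 08:45–10:15, 15:15–17:15.
Earliest such window starts at 08:45.

08:45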